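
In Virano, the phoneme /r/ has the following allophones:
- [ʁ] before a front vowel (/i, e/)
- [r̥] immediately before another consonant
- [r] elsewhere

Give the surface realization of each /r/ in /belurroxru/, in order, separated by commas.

[r̥], [r], [r]

Occurrence 1 (position 5): immediately before another consonant → [r̥].
Occurrence 2 (position 6): no conditioning environment matches → elsewhere allophone [r].
Occurrence 3 (position 9): no conditioning environment matches → elsewhere allophone [r].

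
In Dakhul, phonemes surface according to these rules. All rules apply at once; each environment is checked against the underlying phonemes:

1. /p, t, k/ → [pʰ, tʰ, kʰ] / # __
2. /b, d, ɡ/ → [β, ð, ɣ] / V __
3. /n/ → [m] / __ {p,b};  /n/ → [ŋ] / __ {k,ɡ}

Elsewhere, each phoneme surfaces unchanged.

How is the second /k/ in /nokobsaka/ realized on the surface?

/k/ (between /a/ and /a/) is in the target of rule 1 but the environment (word-initially) is not met → [k].

[k]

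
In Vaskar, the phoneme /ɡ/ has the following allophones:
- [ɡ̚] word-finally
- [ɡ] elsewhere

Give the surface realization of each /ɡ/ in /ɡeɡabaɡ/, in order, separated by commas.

Occurrence 1 (position 1): no conditioning environment matches → elsewhere allophone [ɡ].
Occurrence 2 (position 3): no conditioning environment matches → elsewhere allophone [ɡ].
Occurrence 3 (position 7): word-finally → [ɡ̚].

[ɡ], [ɡ], [ɡ̚]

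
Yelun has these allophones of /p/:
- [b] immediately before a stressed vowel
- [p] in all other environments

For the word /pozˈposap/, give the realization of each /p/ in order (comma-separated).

[p], [b], [p]

Occurrence 1 (position 1): no conditioning environment matches → elsewhere allophone [p].
Occurrence 2 (position 4): immediately before a stressed vowel → [b].
Occurrence 3 (position 8): no conditioning environment matches → elsewhere allophone [p].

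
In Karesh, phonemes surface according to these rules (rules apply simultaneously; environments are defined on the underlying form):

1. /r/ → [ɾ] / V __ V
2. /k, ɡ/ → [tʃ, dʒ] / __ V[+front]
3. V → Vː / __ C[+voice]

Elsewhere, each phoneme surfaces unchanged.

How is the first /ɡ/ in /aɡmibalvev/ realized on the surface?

[ɡ]

/ɡ/ (between /a/ and /m/) is in the target of rule 2 but the environment (before a front vowel) is not met → [ɡ].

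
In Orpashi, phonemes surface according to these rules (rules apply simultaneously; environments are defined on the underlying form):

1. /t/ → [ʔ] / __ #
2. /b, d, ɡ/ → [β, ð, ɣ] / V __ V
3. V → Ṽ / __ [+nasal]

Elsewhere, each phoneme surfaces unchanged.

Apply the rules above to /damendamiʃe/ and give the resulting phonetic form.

[dãmẽndãmiʃe]

/d/ (word-initial): rule 2 targets it, but not between two vowels → unchanged [d].
/a/ (between /d/ and /m/): before a nasal consonant, so rule 3 applies → [ã].
Rule 3 applies to /e/ (between /m/ and /n/: before a nasal consonant) → [ẽ].
/d/ (between /n/ and /a/) is in the target of rule 2 but the environment (between two vowels) is not met → [d].
Rule 3 applies to /a/ (between /d/ and /m/: before a nasal consonant) → [ã].
/i/ (between /m/ and /ʃ/) is in the target of rule 3 but the environment (before a nasal consonant) is not met → [i].
/e/ (word-final): rule 3 targets it, but not before a nasal consonant → unchanged [e].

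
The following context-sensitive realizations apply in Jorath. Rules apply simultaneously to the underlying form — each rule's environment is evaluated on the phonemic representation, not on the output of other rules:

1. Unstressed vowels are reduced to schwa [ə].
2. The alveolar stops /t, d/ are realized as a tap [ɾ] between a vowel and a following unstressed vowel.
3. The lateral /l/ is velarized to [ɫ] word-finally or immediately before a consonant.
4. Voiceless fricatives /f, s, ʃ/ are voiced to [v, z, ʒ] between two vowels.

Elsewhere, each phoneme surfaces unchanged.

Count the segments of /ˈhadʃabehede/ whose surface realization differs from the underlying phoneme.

Segments that undergo a rule: /a/ → [ə] (rule 1); /e/ → [ə] (rule 1); /e/ → [ə] (rule 1); /d/ → [ɾ] (rule 2); /e/ → [ə] (rule 1).
All other segments surface unchanged.

5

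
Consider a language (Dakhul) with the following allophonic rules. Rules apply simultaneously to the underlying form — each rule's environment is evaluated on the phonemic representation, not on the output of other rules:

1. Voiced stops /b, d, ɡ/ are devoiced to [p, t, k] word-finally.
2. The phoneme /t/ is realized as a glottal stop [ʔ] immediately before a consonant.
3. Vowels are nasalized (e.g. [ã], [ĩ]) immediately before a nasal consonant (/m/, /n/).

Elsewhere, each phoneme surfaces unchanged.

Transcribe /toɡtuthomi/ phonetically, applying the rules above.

[toɡtuʔhõmi]

/t/ (word-initial) is in the target of rule 2 but the environment (immediately before a consonant) is not met → [t].
/o/ — between /t/ and /ɡ/; rule 3 does not apply here → [o].
/ɡ/ — between /o/ and /t/; rule 1 does not apply here → [ɡ].
/t/ (between /ɡ/ and /u/) fails the environment for rule 2, so it stays [t].
/u/ (between /t/ and /t/) is in the target of rule 3 but the environment (before a nasal consonant) is not met → [u].
/t/ — between /u/ and /h/, immediately before a consonant — surfaces as [ʔ] (rule 2).
/h/ — not in any rule's target class → [h].
/o/ — between /h/ and /m/, before a nasal consonant — surfaces as [õ] (rule 3).
/m/ (between /o/ and /i/): no rule targets it → [m].
/i/ — word-final; rule 3 does not apply here → [i].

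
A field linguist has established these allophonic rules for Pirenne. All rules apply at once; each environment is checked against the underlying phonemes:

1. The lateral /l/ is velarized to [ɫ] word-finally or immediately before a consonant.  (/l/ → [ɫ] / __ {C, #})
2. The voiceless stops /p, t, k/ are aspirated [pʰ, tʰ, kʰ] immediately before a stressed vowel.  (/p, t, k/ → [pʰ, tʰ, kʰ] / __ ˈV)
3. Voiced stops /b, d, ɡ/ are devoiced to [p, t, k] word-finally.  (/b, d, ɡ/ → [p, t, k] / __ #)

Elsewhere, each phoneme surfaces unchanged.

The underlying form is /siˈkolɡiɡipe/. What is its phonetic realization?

[siˈkʰoɫɡiɡipe]

/s/ (word-initial): no rule targets it → [s].
/i/ — not in any rule's target class → [i].
/k/ — between /i/ and /o/, immediately before a stressed vowel — surfaces as [kʰ] (rule 2).
/o/ (between /k/ and /l/) is unaffected → [o].
Rule 1 applies to /l/ (between /o/ and /ɡ/: word-finally or immediately before a consonant) → [ɫ].
/ɡ/ (between /l/ and /i/): rule 3 targets it, but not word-finally → unchanged [ɡ].
/i/ (between /ɡ/ and /ɡ/) is unaffected → [i].
/ɡ/ (between /i/ and /i/) fails the environment for rule 3, so it stays [ɡ].
/i/ (between /ɡ/ and /p/): no rule targets it → [i].
/p/ (between /i/ and /e/) is in the target of rule 2 but the environment (immediately before a stressed vowel) is not met → [p].
/e/ (word-final): no rule targets it → [e].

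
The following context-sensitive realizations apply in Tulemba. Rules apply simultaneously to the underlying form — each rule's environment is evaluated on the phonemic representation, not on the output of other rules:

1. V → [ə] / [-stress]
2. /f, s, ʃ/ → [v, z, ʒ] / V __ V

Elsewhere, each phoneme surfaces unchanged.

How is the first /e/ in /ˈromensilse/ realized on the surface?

/e/ — between /m/ and /n/, in an unstressed syllable — surfaces as [ə] (rule 1).

[ə]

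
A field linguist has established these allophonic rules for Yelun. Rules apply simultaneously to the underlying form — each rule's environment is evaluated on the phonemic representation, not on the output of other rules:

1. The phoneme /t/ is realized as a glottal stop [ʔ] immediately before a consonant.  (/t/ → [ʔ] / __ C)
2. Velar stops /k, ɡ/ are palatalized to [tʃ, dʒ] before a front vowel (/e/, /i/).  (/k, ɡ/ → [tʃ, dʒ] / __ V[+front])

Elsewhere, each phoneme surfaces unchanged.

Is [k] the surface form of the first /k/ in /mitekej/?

No

/k/ — between /e/ and /e/, before a front vowel — surfaces as [tʃ] (rule 2).
The actual realization is [tʃ], not [k].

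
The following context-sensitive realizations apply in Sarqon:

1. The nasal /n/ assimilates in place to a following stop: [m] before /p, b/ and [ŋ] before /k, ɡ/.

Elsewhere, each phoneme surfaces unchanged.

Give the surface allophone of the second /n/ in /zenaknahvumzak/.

[n]

/n/ (between /k/ and /a/): rule 1 targets it, but not before a labial or velar stop → unchanged [n].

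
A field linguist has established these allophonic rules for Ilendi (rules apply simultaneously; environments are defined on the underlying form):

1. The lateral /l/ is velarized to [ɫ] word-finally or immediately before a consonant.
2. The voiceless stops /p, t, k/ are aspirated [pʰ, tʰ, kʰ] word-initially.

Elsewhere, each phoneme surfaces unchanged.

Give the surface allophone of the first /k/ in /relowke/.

[k]

/k/ (between /w/ and /e/) fails the environment for rule 2, so it stays [k].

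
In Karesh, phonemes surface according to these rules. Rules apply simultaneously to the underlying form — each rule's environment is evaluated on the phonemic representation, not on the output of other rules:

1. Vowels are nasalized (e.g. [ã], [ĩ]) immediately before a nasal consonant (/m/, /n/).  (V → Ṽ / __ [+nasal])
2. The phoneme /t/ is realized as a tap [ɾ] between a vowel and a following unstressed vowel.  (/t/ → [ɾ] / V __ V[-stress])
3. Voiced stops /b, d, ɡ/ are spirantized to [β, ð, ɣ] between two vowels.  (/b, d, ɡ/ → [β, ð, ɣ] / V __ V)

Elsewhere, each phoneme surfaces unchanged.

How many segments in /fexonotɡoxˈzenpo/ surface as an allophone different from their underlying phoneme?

Segments that undergo a rule: /o/ → [õ] (rule 1); /e/ → [ẽ] (rule 1).
All other segments surface unchanged.

2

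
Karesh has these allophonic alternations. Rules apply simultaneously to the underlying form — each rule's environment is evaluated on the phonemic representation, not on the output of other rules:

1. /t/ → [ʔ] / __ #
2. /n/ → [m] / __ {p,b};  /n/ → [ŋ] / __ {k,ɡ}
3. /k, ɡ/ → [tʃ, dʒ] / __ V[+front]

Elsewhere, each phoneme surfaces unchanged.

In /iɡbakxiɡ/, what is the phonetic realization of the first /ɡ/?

/ɡ/ — between /i/ and /b/; rule 3 does not apply here → [ɡ].

[ɡ]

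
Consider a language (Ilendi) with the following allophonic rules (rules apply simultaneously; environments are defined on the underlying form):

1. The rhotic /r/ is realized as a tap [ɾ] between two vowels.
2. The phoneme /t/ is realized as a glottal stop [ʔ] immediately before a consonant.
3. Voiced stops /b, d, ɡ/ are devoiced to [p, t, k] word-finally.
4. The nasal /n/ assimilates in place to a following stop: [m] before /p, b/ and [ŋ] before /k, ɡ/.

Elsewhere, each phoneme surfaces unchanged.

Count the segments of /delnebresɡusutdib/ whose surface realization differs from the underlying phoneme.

2

Segments that undergo a rule: /t/ → [ʔ] (rule 2); /b/ → [p] (rule 3).
All other segments surface unchanged.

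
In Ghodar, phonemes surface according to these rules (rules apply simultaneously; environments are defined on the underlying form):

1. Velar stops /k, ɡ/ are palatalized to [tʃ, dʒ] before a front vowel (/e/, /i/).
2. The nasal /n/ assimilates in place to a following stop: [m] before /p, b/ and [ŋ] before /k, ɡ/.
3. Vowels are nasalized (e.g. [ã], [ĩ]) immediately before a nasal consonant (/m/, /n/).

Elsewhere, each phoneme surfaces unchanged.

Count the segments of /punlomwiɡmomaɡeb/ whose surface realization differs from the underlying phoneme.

4

Segments that undergo a rule: /u/ → [ũ] (rule 3); /o/ → [õ] (rule 3); /o/ → [õ] (rule 3); /ɡ/ → [dʒ] (rule 1).
All other segments surface unchanged.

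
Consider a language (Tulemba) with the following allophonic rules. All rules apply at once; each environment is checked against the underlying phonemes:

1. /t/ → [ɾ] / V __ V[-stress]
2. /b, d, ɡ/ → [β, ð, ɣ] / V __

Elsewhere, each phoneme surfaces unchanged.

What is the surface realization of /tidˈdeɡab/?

[tiðˈdeɣaβ]

/t/ (word-initial) is in the target of rule 1 but the environment (between a vowel and a following unstressed vowel) is not met → [t].
/d/ (between /i/ and /d/) occurs immediately after a vowel → [ð] by rule 2.
/d/ (between /d/ and /e/) is in the target of rule 2 but the environment (immediately after a vowel) is not met → [d].
Rule 2 applies to /ɡ/ (between /e/ and /a/: immediately after a vowel) → [ɣ].
/b/ (word-final) occurs immediately after a vowel → [β] by rule 2.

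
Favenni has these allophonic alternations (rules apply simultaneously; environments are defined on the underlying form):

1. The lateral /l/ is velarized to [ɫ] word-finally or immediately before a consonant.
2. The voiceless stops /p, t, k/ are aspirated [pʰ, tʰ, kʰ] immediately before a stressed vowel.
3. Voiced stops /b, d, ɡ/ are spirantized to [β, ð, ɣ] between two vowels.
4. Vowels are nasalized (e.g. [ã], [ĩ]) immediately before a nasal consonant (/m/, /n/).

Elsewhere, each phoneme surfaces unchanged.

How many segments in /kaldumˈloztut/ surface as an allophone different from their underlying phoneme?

Segments that undergo a rule: /l/ → [ɫ] (rule 1); /u/ → [ũ] (rule 4).
All other segments surface unchanged.

2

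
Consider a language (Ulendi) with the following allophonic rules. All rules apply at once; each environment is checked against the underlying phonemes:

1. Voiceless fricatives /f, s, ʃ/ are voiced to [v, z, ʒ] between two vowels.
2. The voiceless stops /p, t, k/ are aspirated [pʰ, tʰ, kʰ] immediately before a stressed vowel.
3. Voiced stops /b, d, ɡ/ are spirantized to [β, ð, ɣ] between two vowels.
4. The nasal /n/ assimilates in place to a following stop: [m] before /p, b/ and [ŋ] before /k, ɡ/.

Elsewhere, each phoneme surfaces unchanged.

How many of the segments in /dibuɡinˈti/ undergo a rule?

3

Segments that undergo a rule: /b/ → [β] (rule 3); /ɡ/ → [ɣ] (rule 3); /t/ → [tʰ] (rule 2).
All other segments surface unchanged.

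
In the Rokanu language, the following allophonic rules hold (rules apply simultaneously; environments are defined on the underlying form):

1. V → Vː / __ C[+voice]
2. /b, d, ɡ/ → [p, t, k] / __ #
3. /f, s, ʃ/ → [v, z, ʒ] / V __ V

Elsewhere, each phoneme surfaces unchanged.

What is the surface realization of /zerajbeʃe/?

[zeːraːjbeʒe]

/z/ (word-initial) is unaffected → [z].
/e/ (between /z/ and /r/): before a voiced consonant, so rule 1 applies → [eː].
/r/ (between /e/ and /a/): no rule targets it → [r].
/a/ (between /r/ and /j/): before a voiced consonant, so rule 1 applies → [aː].
/j/ — not in any rule's target class → [j].
/b/ — between /j/ and /e/; rule 2 does not apply here → [b].
/e/ — between /b/ and /ʃ/; rule 1 does not apply here → [e].
/ʃ/ (between /e/ and /e/): between two vowels, so rule 3 applies → [ʒ].
/e/ (word-final): rule 1 targets it, but not before a voiced consonant → unchanged [e].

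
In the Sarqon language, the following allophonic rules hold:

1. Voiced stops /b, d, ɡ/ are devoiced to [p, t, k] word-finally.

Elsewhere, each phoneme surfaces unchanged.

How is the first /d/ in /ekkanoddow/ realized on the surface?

/d/ (between /o/ and /d/) fails the environment for rule 1, so it stays [d].

[d]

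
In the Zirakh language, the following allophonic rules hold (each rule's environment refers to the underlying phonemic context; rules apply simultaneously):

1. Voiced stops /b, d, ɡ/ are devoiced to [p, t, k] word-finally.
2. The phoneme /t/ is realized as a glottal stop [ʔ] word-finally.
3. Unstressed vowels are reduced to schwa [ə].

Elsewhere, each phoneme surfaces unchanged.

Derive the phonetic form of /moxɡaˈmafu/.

/m/ (word-initial) is unaffected → [m].
/o/ (between /m/ and /x/) occurs in an unstressed syllable → [ə] by rule 3.
/x/ (between /o/ and /ɡ/) is unaffected → [x].
/ɡ/ (between /x/ and /a/): rule 1 targets it, but not word-finally → unchanged [ɡ].
Rule 3 applies to /a/ (between /ɡ/ and /m/: in an unstressed syllable) → [ə].
/m/ stays [m].
/a/ (between /m/ and /f/): rule 3 targets it, but not in an unstressed syllable → unchanged [a].
/f/ — not in any rule's target class → [f].
/u/ (word-final) occurs in an unstressed syllable → [ə] by rule 3.

[məxɡəˈmafə]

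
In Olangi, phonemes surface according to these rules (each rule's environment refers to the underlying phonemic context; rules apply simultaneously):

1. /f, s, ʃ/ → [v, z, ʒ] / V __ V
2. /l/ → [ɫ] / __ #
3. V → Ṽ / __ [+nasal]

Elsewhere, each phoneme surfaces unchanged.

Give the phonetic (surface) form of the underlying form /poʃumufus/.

[poʒũmuvus]

/p/ stays [p].
/o/ (between /p/ and /ʃ/): rule 3 targets it, but not before a nasal consonant → unchanged [o].
/ʃ/ meets the environment for rule 1 (between two vowels) → [ʒ].
Rule 3 applies to /u/ (between /ʃ/ and /m/: before a nasal consonant) → [ũ].
/m/ — not in any rule's target class → [m].
/u/ (between /m/ and /f/): rule 3 targets it, but not before a nasal consonant → unchanged [u].
/f/ (between /u/ and /u/) occurs between two vowels → [v] by rule 1.
/u/ (between /f/ and /s/) is in the target of rule 3 but the environment (before a nasal consonant) is not met → [u].
/s/ — word-final; rule 1 does not apply here → [s].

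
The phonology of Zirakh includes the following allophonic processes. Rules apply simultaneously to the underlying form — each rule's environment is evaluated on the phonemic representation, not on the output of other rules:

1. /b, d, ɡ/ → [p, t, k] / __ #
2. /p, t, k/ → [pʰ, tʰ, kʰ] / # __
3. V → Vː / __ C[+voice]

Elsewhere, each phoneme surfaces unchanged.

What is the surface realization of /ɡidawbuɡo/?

/ɡ/ (word-initial): rule 1 targets it, but not word-finally → unchanged [ɡ].
Rule 3 applies to /i/ (between /ɡ/ and /d/: before a voiced consonant) → [iː].
/d/ — between /i/ and /a/; rule 1 does not apply here → [d].
/a/ meets the environment for rule 3 (before a voiced consonant) → [aː].
/w/ (between /a/ and /b/): no rule targets it → [w].
/b/ (between /w/ and /u/) fails the environment for rule 1, so it stays [b].
Rule 3 applies to /u/ (between /b/ and /ɡ/: before a voiced consonant) → [uː].
/ɡ/ — between /u/ and /o/; rule 1 does not apply here → [ɡ].
/o/ (word-final) is in the target of rule 3 but the environment (before a voiced consonant) is not met → [o].

[ɡiːdaːwbuːɡo]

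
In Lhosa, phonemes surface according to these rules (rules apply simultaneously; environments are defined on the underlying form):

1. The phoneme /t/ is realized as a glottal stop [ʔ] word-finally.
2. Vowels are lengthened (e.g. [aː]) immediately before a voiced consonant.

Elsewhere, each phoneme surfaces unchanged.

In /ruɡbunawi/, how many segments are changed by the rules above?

3

Segments that undergo a rule: /u/ → [uː] (rule 2); /u/ → [uː] (rule 2); /a/ → [aː] (rule 2).
All other segments surface unchanged.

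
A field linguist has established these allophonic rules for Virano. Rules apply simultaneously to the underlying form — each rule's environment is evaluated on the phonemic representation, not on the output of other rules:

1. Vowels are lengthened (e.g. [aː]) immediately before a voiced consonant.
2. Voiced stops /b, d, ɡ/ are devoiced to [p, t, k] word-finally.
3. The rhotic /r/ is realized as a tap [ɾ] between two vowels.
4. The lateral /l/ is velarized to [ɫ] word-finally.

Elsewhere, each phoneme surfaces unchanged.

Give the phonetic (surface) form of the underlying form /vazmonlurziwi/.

/v/ (word-initial): no rule targets it → [v].
Rule 1 applies to /a/ (between /v/ and /z/: before a voiced consonant) → [aː].
/z/ (between /a/ and /m/) is unaffected → [z].
/m/ — not in any rule's target class → [m].
/o/ — between /m/ and /n/, before a voiced consonant — surfaces as [oː] (rule 1).
/n/ (between /o/ and /l/): no rule targets it → [n].
/l/ — between /n/ and /u/; rule 4 does not apply here → [l].
/u/ — between /l/ and /r/, before a voiced consonant — surfaces as [uː] (rule 1).
/r/ (between /u/ and /z/) fails the environment for rule 3, so it stays [r].
/z/ (between /r/ and /i/): no rule targets it → [z].
/i/ (between /z/ and /w/) occurs before a voiced consonant → [iː] by rule 1.
/w/ (between /i/ and /i/) is unaffected → [w].
/i/ — word-final; rule 1 does not apply here → [i].

[vaːzmoːnluːrziːwi]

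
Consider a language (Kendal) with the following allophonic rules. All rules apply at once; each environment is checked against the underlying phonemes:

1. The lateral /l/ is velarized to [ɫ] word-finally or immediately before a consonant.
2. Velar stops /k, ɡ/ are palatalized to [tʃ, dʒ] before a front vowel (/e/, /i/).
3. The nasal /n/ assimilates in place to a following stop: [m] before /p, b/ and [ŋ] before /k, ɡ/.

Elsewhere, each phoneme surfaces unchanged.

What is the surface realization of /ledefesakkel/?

/l/ — word-initial; rule 1 does not apply here → [l].
/k/ — between /a/ and /k/; rule 2 does not apply here → [k].
Rule 2 applies to /k/ (between /k/ and /e/: before a front vowel) → [tʃ].
/l/ meets the environment for rule 1 (word-finally or immediately before a consonant) → [ɫ].

[ledefesaktʃeɫ]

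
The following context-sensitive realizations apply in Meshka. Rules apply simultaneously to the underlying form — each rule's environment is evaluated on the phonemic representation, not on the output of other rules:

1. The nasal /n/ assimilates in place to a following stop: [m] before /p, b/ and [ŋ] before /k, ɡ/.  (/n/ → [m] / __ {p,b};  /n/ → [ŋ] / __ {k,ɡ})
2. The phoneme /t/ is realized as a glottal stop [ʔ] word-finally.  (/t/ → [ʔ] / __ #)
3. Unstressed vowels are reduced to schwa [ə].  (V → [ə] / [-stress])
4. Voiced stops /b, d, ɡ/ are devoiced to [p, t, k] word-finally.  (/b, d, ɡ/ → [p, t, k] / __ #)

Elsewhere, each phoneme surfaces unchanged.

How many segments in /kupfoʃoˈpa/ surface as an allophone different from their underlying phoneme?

3

Segments that undergo a rule: /u/ → [ə] (rule 3); /o/ → [ə] (rule 3); /o/ → [ə] (rule 3).
All other segments surface unchanged.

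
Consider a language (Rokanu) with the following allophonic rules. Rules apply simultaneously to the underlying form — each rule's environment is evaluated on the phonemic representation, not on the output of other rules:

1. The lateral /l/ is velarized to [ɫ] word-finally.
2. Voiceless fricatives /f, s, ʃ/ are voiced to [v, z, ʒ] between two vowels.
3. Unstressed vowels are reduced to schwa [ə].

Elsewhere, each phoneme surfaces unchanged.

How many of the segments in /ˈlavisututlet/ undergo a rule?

5

Segments that undergo a rule: /i/ → [ə] (rule 3); /s/ → [z] (rule 2); /u/ → [ə] (rule 3); /u/ → [ə] (rule 3); /e/ → [ə] (rule 3).
All other segments surface unchanged.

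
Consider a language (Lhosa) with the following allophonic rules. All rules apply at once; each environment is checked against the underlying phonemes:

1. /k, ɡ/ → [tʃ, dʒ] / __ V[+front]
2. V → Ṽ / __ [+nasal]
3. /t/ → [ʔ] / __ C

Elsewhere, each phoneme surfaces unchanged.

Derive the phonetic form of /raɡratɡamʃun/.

/r/ (word-initial) is unaffected → [r].
/a/ — between /r/ and /ɡ/; rule 2 does not apply here → [a].
/ɡ/ — between /a/ and /r/; rule 1 does not apply here → [ɡ].
/r/ — not in any rule's target class → [r].
/a/ — between /r/ and /t/; rule 2 does not apply here → [a].
/t/ (between /a/ and /ɡ/): immediately before a consonant, so rule 3 applies → [ʔ].
/ɡ/ (between /t/ and /a/): rule 1 targets it, but not before a front vowel → unchanged [ɡ].
/a/ meets the environment for rule 2 (before a nasal consonant) → [ã].
/m/ stays [m].
/ʃ/ — not in any rule's target class → [ʃ].
/u/ meets the environment for rule 2 (before a nasal consonant) → [ũ].
/n/ stays [n].

[raɡraʔɡãmʃũn]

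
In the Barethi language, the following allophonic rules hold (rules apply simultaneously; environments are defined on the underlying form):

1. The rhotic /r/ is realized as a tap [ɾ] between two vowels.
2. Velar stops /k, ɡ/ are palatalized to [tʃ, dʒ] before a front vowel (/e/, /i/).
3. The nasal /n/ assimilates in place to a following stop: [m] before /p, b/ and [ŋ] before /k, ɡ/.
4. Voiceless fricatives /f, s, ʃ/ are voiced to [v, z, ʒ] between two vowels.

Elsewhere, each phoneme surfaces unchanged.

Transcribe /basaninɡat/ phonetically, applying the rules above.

/b/ (word-initial): no rule targets it → [b].
/a/ (between /b/ and /s/): no rule targets it → [a].
Rule 4 applies to /s/ (between /a/ and /a/: between two vowels) → [z].
/a/ stays [a].
/n/ — between /a/ and /i/; rule 3 does not apply here → [n].
/i/ (between /n/ and /n/): no rule targets it → [i].
/n/ (between /i/ and /ɡ/): before a labial or velar stop, so rule 3 applies → [ŋ].
/ɡ/ (between /n/ and /a/) is in the target of rule 2 but the environment (before a front vowel) is not met → [ɡ].
/a/ stays [a].
/t/ (word-final) is unaffected → [t].

[bazaniŋɡat]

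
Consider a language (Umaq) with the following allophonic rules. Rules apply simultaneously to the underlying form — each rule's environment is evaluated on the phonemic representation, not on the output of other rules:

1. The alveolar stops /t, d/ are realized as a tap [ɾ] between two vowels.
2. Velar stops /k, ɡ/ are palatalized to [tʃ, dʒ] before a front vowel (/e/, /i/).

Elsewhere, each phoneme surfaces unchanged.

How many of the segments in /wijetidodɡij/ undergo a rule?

3

Segments that undergo a rule: /t/ → [ɾ] (rule 1); /d/ → [ɾ] (rule 1); /ɡ/ → [dʒ] (rule 2).
All other segments surface unchanged.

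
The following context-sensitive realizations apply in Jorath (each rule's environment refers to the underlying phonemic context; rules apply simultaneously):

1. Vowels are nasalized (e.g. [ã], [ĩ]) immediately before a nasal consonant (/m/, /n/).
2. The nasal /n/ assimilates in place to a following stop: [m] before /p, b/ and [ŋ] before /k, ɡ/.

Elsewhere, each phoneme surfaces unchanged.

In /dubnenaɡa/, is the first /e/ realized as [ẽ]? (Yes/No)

Yes

/e/ meets the environment for rule 1 (before a nasal consonant) → [ẽ].
The actual realization is [ẽ], which matches [ẽ].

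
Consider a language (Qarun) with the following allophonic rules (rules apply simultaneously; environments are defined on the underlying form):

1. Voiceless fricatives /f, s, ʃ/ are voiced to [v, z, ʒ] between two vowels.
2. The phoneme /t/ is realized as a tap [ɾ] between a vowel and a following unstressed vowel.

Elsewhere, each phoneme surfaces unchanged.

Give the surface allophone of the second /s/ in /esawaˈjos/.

[s]

/s/ (word-final) is in the target of rule 1 but the environment (between two vowels) is not met → [s].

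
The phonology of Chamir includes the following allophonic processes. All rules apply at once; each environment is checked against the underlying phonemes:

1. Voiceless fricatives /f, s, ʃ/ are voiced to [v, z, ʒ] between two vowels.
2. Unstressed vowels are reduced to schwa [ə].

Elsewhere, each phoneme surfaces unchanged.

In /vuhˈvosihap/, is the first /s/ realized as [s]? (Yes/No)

/s/ meets the environment for rule 1 (between two vowels) → [z].
The actual realization is [z], not [s].

No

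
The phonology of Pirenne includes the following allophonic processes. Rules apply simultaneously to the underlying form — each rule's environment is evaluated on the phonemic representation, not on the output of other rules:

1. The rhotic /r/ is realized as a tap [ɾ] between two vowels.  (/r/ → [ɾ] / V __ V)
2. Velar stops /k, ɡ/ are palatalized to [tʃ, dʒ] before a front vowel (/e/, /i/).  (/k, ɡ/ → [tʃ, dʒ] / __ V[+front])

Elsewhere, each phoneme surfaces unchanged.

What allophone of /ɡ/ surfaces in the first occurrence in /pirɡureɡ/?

/ɡ/ (between /r/ and /u/): rule 2 targets it, but not before a front vowel → unchanged [ɡ].

[ɡ]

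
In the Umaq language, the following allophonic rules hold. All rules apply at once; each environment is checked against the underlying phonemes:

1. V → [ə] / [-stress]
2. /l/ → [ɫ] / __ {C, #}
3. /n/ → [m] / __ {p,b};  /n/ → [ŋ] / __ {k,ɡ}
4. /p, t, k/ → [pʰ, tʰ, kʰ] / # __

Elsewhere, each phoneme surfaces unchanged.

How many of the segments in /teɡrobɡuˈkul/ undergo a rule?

5

Segments that undergo a rule: /t/ → [tʰ] (rule 4); /e/ → [ə] (rule 1); /o/ → [ə] (rule 1); /u/ → [ə] (rule 1); /l/ → [ɫ] (rule 2).
All other segments surface unchanged.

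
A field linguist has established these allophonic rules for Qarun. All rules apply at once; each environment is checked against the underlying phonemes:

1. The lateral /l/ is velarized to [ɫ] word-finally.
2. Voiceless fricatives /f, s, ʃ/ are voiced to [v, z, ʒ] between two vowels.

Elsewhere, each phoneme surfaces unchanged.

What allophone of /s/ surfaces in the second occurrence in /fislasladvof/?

/s/ (between /a/ and /l/) fails the environment for rule 2, so it stays [s].

[s]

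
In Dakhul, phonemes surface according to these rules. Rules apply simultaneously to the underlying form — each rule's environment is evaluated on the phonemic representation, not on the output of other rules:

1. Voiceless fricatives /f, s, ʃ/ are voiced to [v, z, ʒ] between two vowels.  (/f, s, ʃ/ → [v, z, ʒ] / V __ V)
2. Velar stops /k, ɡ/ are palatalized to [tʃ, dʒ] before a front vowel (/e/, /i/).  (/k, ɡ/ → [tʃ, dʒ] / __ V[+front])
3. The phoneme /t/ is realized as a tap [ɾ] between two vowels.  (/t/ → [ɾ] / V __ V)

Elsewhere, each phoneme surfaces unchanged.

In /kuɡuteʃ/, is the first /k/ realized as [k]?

Yes

/k/ (word-initial): rule 2 targets it, but not before a front vowel → unchanged [k].
The actual realization is [k], which matches [k].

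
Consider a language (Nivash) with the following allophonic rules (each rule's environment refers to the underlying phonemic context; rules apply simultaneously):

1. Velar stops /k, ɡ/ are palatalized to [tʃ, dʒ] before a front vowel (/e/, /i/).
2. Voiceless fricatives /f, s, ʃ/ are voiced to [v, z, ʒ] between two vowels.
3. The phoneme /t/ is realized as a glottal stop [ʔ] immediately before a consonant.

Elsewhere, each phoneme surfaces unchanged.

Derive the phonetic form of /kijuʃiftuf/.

[tʃijuʒiftuf]

/k/ meets the environment for rule 1 (before a front vowel) → [tʃ].
/ʃ/ — between /u/ and /i/, between two vowels — surfaces as [ʒ] (rule 2).
/f/ (between /i/ and /t/): rule 2 targets it, but not between two vowels → unchanged [f].
/t/ (between /f/ and /u/) fails the environment for rule 3, so it stays [t].
/f/ (word-final) is in the target of rule 2 but the environment (between two vowels) is not met → [f].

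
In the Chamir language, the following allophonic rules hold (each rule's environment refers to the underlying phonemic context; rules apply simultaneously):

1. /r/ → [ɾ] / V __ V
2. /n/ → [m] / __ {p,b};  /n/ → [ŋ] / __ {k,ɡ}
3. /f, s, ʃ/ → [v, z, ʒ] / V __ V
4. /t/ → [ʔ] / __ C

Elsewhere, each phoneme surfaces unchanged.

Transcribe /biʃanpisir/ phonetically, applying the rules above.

[biʒampizir]

/b/ stays [b].
/i/ — not in any rule's target class → [i].
Rule 3 applies to /ʃ/ (between /i/ and /a/: between two vowels) → [ʒ].
/a/ (between /ʃ/ and /n/) is unaffected → [a].
/n/ (between /a/ and /p/): before a labial or velar stop, so rule 2 applies → [m].
/p/ stays [p].
/i/ — not in any rule's target class → [i].
/s/ (between /i/ and /i/): between two vowels, so rule 3 applies → [z].
/i/ (between /s/ and /r/) is unaffected → [i].
/r/ (word-final): rule 1 targets it, but not between two vowels → unchanged [r].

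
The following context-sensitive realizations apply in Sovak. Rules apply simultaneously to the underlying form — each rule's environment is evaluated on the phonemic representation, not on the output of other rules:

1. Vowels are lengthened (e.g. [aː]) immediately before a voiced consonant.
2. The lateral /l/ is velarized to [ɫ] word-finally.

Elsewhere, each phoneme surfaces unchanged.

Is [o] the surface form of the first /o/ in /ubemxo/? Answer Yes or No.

Yes

/o/ (word-final): rule 1 targets it, but not before a voiced consonant → unchanged [o].
The actual realization is [o], which matches [o].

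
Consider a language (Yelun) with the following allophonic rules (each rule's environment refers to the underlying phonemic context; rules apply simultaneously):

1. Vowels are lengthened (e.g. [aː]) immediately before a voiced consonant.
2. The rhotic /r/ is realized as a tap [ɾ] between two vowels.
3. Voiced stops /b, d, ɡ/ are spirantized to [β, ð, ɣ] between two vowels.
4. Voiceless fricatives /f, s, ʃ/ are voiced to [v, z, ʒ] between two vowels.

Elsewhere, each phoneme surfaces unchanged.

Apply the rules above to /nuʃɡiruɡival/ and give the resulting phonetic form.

/n/ (word-initial) is unaffected → [n].
/u/ (between /n/ and /ʃ/): rule 1 targets it, but not before a voiced consonant → unchanged [u].
/ʃ/ — between /u/ and /ɡ/; rule 4 does not apply here → [ʃ].
/ɡ/ — between /ʃ/ and /i/; rule 3 does not apply here → [ɡ].
Rule 1 applies to /i/ (between /ɡ/ and /r/: before a voiced consonant) → [iː].
/r/ — between /i/ and /u/, between two vowels — surfaces as [ɾ] (rule 2).
/u/ — between /r/ and /ɡ/, before a voiced consonant — surfaces as [uː] (rule 1).
/ɡ/ (between /u/ and /i/) occurs between two vowels → [ɣ] by rule 3.
/i/ (between /ɡ/ and /v/) occurs before a voiced consonant → [iː] by rule 1.
/v/ (between /i/ and /a/) is unaffected → [v].
/a/ meets the environment for rule 1 (before a voiced consonant) → [aː].
/l/ stays [l].

[nuʃɡiːɾuːɣiːvaːl]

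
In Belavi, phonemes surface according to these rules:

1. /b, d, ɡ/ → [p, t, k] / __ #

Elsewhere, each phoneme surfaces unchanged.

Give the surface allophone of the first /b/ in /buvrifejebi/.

/b/ (word-initial): rule 1 targets it, but not word-finally → unchanged [b].

[b]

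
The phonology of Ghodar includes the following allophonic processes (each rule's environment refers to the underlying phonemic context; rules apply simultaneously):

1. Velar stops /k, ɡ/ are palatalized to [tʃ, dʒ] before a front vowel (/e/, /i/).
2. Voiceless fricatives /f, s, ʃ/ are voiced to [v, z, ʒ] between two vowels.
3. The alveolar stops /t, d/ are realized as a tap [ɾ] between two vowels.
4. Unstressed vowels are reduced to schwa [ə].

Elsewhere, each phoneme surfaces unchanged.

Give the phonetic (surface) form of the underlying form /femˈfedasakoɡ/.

[fəmˈfeɾəzəkəɡ]

/f/ (word-initial) fails the environment for rule 2, so it stays [f].
/e/ — between /f/ and /m/, in an unstressed syllable — surfaces as [ə] (rule 4).
/m/ — not in any rule's target class → [m].
/f/ — between /m/ and /e/; rule 2 does not apply here → [f].
/e/ (between /f/ and /d/) fails the environment for rule 4, so it stays [e].
/d/ (between /e/ and /a/): between two vowels, so rule 3 applies → [ɾ].
/a/ meets the environment for rule 4 (in an unstressed syllable) → [ə].
/s/ meets the environment for rule 2 (between two vowels) → [z].
Rule 4 applies to /a/ (between /s/ and /k/: in an unstressed syllable) → [ə].
/k/ (between /a/ and /o/) is in the target of rule 1 but the environment (before a front vowel) is not met → [k].
/o/ (between /k/ and /ɡ/) occurs in an unstressed syllable → [ə] by rule 4.
/ɡ/ — word-final; rule 1 does not apply here → [ɡ].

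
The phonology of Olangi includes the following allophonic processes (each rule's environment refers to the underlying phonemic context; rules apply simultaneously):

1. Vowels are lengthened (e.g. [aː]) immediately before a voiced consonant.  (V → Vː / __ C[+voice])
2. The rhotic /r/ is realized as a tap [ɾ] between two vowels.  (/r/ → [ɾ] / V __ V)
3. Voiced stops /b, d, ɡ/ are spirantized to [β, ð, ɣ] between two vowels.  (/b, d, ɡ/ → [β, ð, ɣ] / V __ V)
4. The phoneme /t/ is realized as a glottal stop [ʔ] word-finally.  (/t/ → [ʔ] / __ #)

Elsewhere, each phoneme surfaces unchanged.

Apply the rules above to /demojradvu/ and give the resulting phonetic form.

[deːmoːjraːdvu]

/d/ (word-initial) fails the environment for rule 3, so it stays [d].
/e/ meets the environment for rule 1 (before a voiced consonant) → [eː].
/m/ stays [m].
/o/ meets the environment for rule 1 (before a voiced consonant) → [oː].
/j/ — not in any rule's target class → [j].
/r/ (between /j/ and /a/) is in the target of rule 2 but the environment (between two vowels) is not met → [r].
/a/ (between /r/ and /d/) occurs before a voiced consonant → [aː] by rule 1.
/d/ (between /a/ and /v/): rule 3 targets it, but not between two vowels → unchanged [d].
/v/ (between /d/ and /u/): no rule targets it → [v].
/u/ (word-final) is in the target of rule 1 but the environment (before a voiced consonant) is not met → [u].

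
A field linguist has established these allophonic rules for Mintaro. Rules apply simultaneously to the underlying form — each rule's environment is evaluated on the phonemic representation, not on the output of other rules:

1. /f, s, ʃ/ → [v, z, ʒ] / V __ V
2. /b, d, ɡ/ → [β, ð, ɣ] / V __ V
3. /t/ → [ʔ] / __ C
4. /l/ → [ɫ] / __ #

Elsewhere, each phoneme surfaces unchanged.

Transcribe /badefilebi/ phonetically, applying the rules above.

[baðevileβi]

/b/ (word-initial): rule 2 targets it, but not between two vowels → unchanged [b].
/d/ (between /a/ and /e/): between two vowels, so rule 2 applies → [ð].
Rule 1 applies to /f/ (between /e/ and /i/: between two vowels) → [v].
/l/ (between /i/ and /e/) fails the environment for rule 4, so it stays [l].
/b/ (between /e/ and /i/): between two vowels, so rule 2 applies → [β].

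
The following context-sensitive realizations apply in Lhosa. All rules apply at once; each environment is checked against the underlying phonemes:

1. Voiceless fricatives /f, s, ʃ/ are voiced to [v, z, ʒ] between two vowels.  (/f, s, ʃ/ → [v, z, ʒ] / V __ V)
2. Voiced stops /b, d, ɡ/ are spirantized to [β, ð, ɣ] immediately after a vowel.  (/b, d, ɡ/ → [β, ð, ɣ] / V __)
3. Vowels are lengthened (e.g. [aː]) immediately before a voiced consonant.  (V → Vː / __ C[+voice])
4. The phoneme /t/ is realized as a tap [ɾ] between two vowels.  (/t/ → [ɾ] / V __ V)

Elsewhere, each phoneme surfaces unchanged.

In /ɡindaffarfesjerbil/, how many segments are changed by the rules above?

Segments that undergo a rule: /i/ → [iː] (rule 3); /a/ → [aː] (rule 3); /e/ → [eː] (rule 3); /i/ → [iː] (rule 3).
All other segments surface unchanged.

4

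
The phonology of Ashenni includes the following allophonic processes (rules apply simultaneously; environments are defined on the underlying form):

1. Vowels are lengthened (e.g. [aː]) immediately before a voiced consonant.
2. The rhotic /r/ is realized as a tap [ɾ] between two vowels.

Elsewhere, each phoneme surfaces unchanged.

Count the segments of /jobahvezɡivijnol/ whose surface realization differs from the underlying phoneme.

5

Segments that undergo a rule: /o/ → [oː] (rule 1); /e/ → [eː] (rule 1); /i/ → [iː] (rule 1); /i/ → [iː] (rule 1); /o/ → [oː] (rule 1).
All other segments surface unchanged.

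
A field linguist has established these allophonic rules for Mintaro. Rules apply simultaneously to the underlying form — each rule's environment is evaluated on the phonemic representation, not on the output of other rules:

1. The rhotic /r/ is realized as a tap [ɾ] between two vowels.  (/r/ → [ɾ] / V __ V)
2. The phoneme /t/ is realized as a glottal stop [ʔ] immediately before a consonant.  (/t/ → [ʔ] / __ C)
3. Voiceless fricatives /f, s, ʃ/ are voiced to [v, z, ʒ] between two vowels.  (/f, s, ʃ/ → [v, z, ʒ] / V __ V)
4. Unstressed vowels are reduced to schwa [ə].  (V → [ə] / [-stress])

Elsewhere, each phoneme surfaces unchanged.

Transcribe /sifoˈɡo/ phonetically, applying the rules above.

[səvəˈɡo]

/s/ — word-initial; rule 3 does not apply here → [s].
/i/ (between /s/ and /f/) occurs in an unstressed syllable → [ə] by rule 4.
Rule 3 applies to /f/ (between /i/ and /o/: between two vowels) → [v].
/o/ (between /f/ and /ɡ/): in an unstressed syllable, so rule 4 applies → [ə].
/ɡ/ (between /o/ and /o/) is unaffected → [ɡ].
/o/ (word-final) fails the environment for rule 4, so it stays [o].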